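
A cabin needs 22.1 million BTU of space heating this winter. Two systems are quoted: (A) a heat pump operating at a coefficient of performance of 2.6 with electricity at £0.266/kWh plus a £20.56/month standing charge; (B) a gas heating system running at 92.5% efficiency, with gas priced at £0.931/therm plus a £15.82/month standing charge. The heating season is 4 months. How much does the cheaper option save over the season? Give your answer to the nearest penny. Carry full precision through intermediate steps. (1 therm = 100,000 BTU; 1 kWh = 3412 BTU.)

Heat load = 22.1 × 10⁶ BTU = 22,100,000 BTU
Gas: input = 22,100,000 / 0.925 = 23,891,892 BTU = 238.9 therm → 238.9 × £0.931 = £222.43; + 4 × £15.82 standing = £285.71
Heat pump: 22,100,000 BTU / 3412 = 6,477 kWh heat; / 2.6 = 2,491 kWh in → × £0.266 = £662.66; + 4 × £20.56 standing = £744.90
Difference = |£285.71 − £744.90| = £459.19

£459.19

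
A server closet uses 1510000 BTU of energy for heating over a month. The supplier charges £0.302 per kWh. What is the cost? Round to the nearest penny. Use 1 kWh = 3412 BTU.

1510000 BTU × (0.00029308 kWh/BTU) = 442.6 kWh
Cost = 442.6 kWh × £0.302/kWh = £133.65

£133.65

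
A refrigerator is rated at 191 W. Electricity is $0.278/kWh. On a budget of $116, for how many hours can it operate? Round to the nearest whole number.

2185 h

Energy budget = $116 / $0.278 per kWh = 417.3 kWh = 417,266 Wh
Runtime = 417,266 Wh / 191 W = 2,185 h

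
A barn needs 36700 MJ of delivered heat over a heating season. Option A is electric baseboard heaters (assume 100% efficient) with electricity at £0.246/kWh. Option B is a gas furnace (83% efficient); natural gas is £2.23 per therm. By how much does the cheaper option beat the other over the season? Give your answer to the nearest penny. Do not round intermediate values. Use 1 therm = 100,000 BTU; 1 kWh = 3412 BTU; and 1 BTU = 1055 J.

Heat load = 36700 MJ = 36,700,000,000 J / 1055 = 34,786,730 BTU
Gas: input = 34,786,730 / 0.830 = 41,911,723 BTU = 419.1 therm → 419.1 × £2.23 = £934.63
Electric: 34,786,730 BTU / 3412 = 10,200 kWh → × £0.246 = £2,508.07
Difference = |£934.63 − £2,508.07| = £1,573.44

£1573.44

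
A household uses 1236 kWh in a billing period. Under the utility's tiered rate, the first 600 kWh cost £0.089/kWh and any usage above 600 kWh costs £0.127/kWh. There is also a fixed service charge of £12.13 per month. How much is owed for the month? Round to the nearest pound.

£146

First 600 kWh × £0.089 = £53.40
Remaining 636 kWh × £0.127 = £80.77
Energy charge = £134.17; + service £12.13 = £146.30 ≈ £146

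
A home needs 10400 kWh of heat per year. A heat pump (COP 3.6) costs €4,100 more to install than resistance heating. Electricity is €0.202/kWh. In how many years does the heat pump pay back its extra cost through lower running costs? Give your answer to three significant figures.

Resistance: 10400 kWh × €0.202 = €2,100.80/yr
Heat pump: 10400 / 3.6 = 2889 kWh in → × €0.202 = €583.56/yr
Annual savings = €1,517.24
Payback = €4,100 / €1,517.24 = 2.7 years

2.70 years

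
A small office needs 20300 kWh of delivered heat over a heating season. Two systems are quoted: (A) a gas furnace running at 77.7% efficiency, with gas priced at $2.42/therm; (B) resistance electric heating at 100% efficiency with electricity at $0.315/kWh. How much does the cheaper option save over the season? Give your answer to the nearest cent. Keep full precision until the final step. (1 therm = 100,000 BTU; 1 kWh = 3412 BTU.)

Heat load = 20300 kWh × 3412 = 69,263,600 BTU
Gas: input = 69,263,600 / 0.777 = 89,142,342 BTU = 891.4 therm → 891.4 × $2.42 = $2,157.24
Electric: 69,263,600 BTU / 3412 = 20,300 kWh → × $0.315 = $6,394.50
Difference = |$2,157.24 − $6,394.50| = $4,237.26

$4237.26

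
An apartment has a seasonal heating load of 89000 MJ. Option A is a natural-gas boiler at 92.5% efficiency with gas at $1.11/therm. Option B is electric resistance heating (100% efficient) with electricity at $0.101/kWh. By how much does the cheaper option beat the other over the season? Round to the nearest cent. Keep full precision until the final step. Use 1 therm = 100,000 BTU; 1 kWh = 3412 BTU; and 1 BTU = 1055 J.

Heat load = 89000 MJ = 89,000,000,000 J / 1055 = 84,360,190 BTU
Gas: input = 84,360,190 / 0.925 = 91,200,205 BTU = 912 therm → 912 × $1.11 = $1,012.32
Electric: 84,360,190 BTU / 3412 = 24,720 kWh → × $0.101 = $2,497.18
Difference = |$1,012.32 − $2,497.18| = $1,484.86

$1484.86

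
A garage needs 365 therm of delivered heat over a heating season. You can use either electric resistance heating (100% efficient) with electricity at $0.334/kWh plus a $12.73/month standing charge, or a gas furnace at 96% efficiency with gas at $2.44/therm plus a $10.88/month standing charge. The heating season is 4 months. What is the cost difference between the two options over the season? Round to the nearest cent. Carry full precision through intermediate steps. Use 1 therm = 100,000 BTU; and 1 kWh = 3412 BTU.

$2652.67

Heat load = 365 therm × 100,000 = 36,500,000 BTU
Gas: input = 36,500,000 / 0.96 = 38,020,833 BTU = 380.2 therm → 380.2 × $2.44 = $927.71; + 4 × $10.88 standing = $971.23
Electric: 36,500,000 BTU / 3412 = 10,700 kWh → × $0.334 = $3,572.98; + 4 × $12.73 standing = $3,623.90
Difference = |$971.23 − $3,623.90| = $2,652.67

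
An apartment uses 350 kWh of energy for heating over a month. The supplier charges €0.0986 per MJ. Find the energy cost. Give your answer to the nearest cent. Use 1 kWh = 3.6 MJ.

€124.24

350 kWh × (3.6 MJ/kWh) = 1,260 MJ
Cost = 1,260 MJ × €0.0986/MJ = €124.24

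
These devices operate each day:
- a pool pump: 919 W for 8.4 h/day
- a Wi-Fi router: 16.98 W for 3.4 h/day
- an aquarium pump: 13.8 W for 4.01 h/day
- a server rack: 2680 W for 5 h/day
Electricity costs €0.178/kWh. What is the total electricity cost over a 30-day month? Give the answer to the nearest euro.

€113

pool pump: 919 W × 8.4 h × 30 d = 231,588 Wh = 231.6 kWh
Wi-Fi router: 16.98 W × 3.4 h × 30 d = 1,732 Wh = 1.732 kWh
aquarium pump: 13.8 W × 4.01 h × 30 d = 1,660 Wh = 1.66 kWh
server rack: 2680 W × 5 h × 30 d = 402,000 Wh = 402 kWh
Total energy = 231.6 + 1.732 + 1.66 + 402 = 637 kWh
Cost = 637 kWh × €0.178 = €113.38 ≈ €113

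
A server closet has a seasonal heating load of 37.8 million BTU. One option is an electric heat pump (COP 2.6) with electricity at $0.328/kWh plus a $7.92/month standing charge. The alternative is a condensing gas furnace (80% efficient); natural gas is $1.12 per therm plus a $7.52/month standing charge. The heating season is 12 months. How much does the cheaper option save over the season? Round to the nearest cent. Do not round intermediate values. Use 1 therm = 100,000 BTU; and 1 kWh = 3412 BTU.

$873.20

Heat load = 37.8 × 10⁶ BTU = 37,800,000 BTU
Gas: input = 37,800,000 / 0.80 = 47,250,000 BTU = 472.5 therm → 472.5 × $1.12 = $529.20; + 12 × $7.52 standing = $619.44
Heat pump: 37,800,000 BTU / 3412 = 11,080 kWh heat; / 2.6 = 4,261 kWh in → × $0.328 = $1,397.60; + 12 × $7.92 standing = $1,492.64
Difference = |$619.44 − $1,492.64| = $873.20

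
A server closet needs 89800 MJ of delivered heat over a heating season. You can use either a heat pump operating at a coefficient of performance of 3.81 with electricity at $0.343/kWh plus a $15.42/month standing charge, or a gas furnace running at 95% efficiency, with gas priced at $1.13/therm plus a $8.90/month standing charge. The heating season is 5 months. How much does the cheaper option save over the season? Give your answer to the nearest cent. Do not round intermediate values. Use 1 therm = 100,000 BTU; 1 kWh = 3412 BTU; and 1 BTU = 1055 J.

$1266.00

Heat load = 89800 MJ = 89,800,000,000 J / 1055 = 85,118,483 BTU
Gas: input = 85,118,483 / 0.95 = 89,598,404 BTU = 896 therm → 896 × $1.13 = $1,012.46; + 5 × $8.90 standing = $1,056.96
Heat pump: 85,118,483 BTU / 3412 = 24,950 kWh heat; / 3.81 = 6,548 kWh in → × $0.343 = $2,245.87; + 5 × $15.42 standing = $2,322.97
Difference = |$1,056.96 − $2,322.97| = $1,266.00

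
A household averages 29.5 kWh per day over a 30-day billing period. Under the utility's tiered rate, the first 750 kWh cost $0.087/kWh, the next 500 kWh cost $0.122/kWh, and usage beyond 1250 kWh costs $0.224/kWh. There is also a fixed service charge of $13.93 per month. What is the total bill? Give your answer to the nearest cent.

$95.65

Usage = 29.5 kWh/day × 30 days = 885 kWh
First 750 kWh × $0.087 = $65.25
Next 135 kWh × $0.122 = $16.47
Remaining tier: 0 kWh (not reached)
Energy charge = $81.72; + service $13.93 = $95.65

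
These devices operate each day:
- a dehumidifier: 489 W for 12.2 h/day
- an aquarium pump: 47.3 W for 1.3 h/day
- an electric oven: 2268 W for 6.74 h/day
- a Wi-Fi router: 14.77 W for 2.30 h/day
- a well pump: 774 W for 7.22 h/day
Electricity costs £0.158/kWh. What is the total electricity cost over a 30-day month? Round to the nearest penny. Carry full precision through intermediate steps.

£127.68

dehumidifier: 489 W × 12.2 h × 30 d = 178,974 Wh = 179 kWh
aquarium pump: 47.3 W × 1.3 h × 30 d = 1,845 Wh = 1.845 kWh
electric oven: 2268 W × 6.74 h × 30 d = 458,590 Wh = 458.6 kWh
Wi-Fi router: 14.77 W × 2.30 h × 30 d = 1,019 Wh = 1.019 kWh
well pump: 774 W × 7.22 h × 30 d = 167,648 Wh = 167.6 kWh
Total energy = 179 + 1.845 + 458.6 + 1.019 + 167.6 = 808.1 kWh
Cost = 808.1 kWh × £0.158 = £127.68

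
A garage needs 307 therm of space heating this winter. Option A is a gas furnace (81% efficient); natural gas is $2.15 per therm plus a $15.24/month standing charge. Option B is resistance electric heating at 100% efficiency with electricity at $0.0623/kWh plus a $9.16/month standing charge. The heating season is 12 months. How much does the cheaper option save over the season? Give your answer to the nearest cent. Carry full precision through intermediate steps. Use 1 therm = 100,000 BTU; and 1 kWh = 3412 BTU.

$327.28

Heat load = 307 therm × 100,000 = 30,700,000 BTU
Gas: input = 30,700,000 / 0.81 = 37,901,235 BTU = 379 therm → 379 × $2.15 = $814.88; + 12 × $15.24 standing = $997.76
Electric: 30,700,000 BTU / 3412 = 8,998 kWh → × $0.0623 = $560.55; + 12 × $9.16 standing = $670.47
Difference = |$997.76 − $670.47| = $327.28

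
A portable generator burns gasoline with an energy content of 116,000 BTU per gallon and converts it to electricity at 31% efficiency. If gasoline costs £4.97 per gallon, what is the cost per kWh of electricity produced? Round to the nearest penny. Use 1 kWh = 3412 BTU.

Electrical output per gallon = 116,000 BTU × 0.31 / 3412 BTU/kWh = 10.54 kWh
Cost per kWh = £4.97 / 10.54 kWh = £0.472

£0.47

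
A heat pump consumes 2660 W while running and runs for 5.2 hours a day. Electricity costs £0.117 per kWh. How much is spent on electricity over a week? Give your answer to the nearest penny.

Energy = 2660 W × 5.2 h/day × 7 days = 96,824 Wh = 96.82 kWh
Cost = 96.82 kWh × £0.117/kWh = £11.33

£11.33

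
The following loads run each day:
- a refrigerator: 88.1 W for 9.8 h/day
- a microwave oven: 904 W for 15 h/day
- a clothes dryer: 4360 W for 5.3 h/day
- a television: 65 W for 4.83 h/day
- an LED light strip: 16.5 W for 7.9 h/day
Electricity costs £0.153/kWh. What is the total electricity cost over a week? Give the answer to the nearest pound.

£41

refrigerator: 88.1 W × 9.8 h × 7 d = 6,044 Wh = 6.044 kWh
microwave oven: 904 W × 15 h × 7 d = 94,920 Wh = 94.92 kWh
clothes dryer: 4360 W × 5.3 h × 7 d = 161,756 Wh = 161.8 kWh
television: 65 W × 4.83 h × 7 d = 2,198 Wh = 2.198 kWh
LED light strip: 16.5 W × 7.9 h × 7 d = 912 Wh = 0.9124 kWh
Total energy = 6.044 + 94.92 + 161.8 + 2.198 + 0.9124 = 265.8 kWh
Cost = 265.8 kWh × £0.153 = £40.67 ≈ £41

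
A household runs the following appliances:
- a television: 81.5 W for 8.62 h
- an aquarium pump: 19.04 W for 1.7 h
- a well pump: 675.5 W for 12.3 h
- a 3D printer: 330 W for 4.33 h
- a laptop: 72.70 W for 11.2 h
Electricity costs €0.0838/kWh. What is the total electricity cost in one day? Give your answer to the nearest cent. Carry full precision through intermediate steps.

television: 81.5 W × 8.62 h = 703 Wh = 0.7025 kWh
aquarium pump: 19.04 W × 1.7 h = 32 Wh = 0.03237 kWh
well pump: 675.5 W × 12.3 h = 8,309 Wh = 8.309 kWh
3D printer: 330 W × 4.33 h = 1,429 Wh = 1.429 kWh
laptop: 72.70 W × 11.2 h = 814 Wh = 0.8142 kWh
Total energy = 0.7025 + 0.03237 + 8.309 + 1.429 + 0.8142 = 11.29 kWh
Cost = 11.29 kWh × €0.0838 = €0.95

€0.95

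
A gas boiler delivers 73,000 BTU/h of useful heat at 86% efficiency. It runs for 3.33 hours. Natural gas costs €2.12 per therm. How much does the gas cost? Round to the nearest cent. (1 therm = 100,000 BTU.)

Heat delivered = 73,000 BTU/h × 3.33 h = 243,090 BTU
Gas input = 243,090 / 0.86 = 282,663 BTU
= 282,663 / 100,000 = 2.827 therm
Cost = 2.827 × €2.12/therm = €5.99

€5.99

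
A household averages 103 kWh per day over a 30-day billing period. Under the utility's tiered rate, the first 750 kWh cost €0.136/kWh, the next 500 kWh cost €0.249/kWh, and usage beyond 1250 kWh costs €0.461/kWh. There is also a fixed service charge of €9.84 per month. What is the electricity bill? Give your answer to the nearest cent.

Usage = 103 kWh/day × 30 days = 3090 kWh
First 750 kWh × €0.136 = €102.00
Next 500 kWh × €0.249 = €124.50
Remaining 1840 kWh × €0.461 = €848.24
Energy charge = €1,074.74; + service €9.84 = €1,084.58

€1084.58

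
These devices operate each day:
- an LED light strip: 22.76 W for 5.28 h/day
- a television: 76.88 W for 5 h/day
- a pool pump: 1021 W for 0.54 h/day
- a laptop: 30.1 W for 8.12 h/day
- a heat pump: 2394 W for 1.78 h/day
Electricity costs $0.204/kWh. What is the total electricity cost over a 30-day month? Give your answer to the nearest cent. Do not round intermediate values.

$34.04

LED light strip: 22.76 W × 5.28 h × 30 d = 3,605 Wh = 3.605 kWh
television: 76.88 W × 5 h × 30 d = 11,532 Wh = 11.53 kWh
pool pump: 1021 W × 0.54 h × 30 d = 16,540 Wh = 16.54 kWh
laptop: 30.1 W × 8.12 h × 30 d = 7,332 Wh = 7.332 kWh
heat pump: 2394 W × 1.78 h × 30 d = 127,840 Wh = 127.8 kWh
Total energy = 3.605 + 11.53 + 16.54 + 7.332 + 127.8 = 166.8 kWh
Cost = 166.8 kWh × $0.204 = $34.04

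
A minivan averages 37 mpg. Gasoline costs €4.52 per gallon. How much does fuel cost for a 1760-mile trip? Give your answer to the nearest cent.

Fuel = 1760 mi / 37 mpg = 47.57 gal
Cost = 47.57 gal × €4.52/gal = €215.01

€215.01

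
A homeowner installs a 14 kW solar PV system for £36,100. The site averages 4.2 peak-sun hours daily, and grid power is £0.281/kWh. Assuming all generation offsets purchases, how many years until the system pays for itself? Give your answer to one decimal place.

6.0 years

Daily generation = 14 kW × 4.2 h = 58.8 kWh
Annual generation = 58.8 × 365 = 21462 kWh
Annual savings = 21462 × £0.281 = £6,030.82
Payback = £36,100 / £6,030.82 = 5.99 years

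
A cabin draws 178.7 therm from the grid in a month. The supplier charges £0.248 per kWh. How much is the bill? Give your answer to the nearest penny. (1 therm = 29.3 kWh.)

£1298.51

178.7 therm × (29.3 kWh/therm) = 5,236 kWh
Cost = 5,236 kWh × £0.248/kWh = £1,298.51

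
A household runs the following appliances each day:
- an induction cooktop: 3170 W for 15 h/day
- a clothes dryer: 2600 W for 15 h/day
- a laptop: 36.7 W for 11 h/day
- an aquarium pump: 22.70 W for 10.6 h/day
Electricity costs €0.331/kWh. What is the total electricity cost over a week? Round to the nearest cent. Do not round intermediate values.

induction cooktop: 3170 W × 15 h × 7 d = 332,850 Wh = 332.9 kWh
clothes dryer: 2600 W × 15 h × 7 d = 273,000 Wh = 273 kWh
laptop: 36.7 W × 11 h × 7 d = 2,826 Wh = 2.826 kWh
aquarium pump: 22.70 W × 10.6 h × 7 d = 1,684 Wh = 1.684 kWh
Total energy = 332.9 + 273 + 2.826 + 1.684 = 610.4 kWh
Cost = 610.4 kWh × €0.331 = €202.03

€202.03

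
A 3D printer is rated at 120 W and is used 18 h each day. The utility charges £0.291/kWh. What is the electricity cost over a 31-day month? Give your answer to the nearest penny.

Energy = 120 W × 18 h/day × 31 days = 66,960 Wh = 66.96 kWh
Cost = 66.96 kWh × £0.291/kWh = £19.49

£19.49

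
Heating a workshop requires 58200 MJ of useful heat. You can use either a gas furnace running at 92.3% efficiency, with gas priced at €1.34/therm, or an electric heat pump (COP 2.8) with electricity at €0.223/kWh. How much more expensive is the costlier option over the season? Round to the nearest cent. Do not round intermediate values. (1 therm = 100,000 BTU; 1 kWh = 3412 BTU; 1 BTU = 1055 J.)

€486.79

Heat load = 58200 MJ = 58,200,000,000 J / 1055 = 55,165,877 BTU
Gas: input = 55,165,877 / 0.923 = 59,768,014 BTU = 597.7 therm → 597.7 × €1.34 = €800.89
Heat pump: 55,165,877 BTU / 3412 = 16,170 kWh heat; / 2.8 = 5,774 kWh in → × €0.223 = €1,287.68
Difference = |€800.89 − €1,287.68| = €486.79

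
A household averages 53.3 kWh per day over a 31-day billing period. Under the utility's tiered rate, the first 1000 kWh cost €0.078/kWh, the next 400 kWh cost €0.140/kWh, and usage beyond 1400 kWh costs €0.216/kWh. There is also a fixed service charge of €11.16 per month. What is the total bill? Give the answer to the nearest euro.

Usage = 53.3 kWh/day × 31 days = 1652.3 kWh
First 1000 kWh × €0.078 = €78.00
Next 400 kWh × €0.140 = €56.00
Remaining 252.3 kWh × €0.216 = €54.50
Energy charge = €188.50; + service €11.16 = €199.66 ≈ €200

€200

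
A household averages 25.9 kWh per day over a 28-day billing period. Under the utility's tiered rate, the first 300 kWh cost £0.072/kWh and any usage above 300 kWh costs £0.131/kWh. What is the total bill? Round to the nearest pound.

£77

Usage = 25.9 kWh/day × 28 days = 725.2 kWh
First 300 kWh × £0.072 = £21.60
Remaining 425.2 kWh × £0.131 = £55.70
Total = £77.30 ≈ £77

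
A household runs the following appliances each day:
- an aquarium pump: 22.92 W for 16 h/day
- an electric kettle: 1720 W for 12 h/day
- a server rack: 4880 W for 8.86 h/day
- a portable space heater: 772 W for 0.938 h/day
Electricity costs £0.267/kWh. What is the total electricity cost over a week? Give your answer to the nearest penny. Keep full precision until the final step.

aquarium pump: 22.92 W × 16 h × 7 d = 2,567 Wh = 2.567 kWh
electric kettle: 1720 W × 12 h × 7 d = 144,480 Wh = 144.5 kWh
server rack: 4880 W × 8.86 h × 7 d = 302,658 Wh = 302.7 kWh
portable space heater: 772 W × 0.938 h × 7 d = 5,069 Wh = 5.069 kWh
Total energy = 2.567 + 144.5 + 302.7 + 5.069 = 454.8 kWh
Cost = 454.8 kWh × £0.267 = £121.42

£121.42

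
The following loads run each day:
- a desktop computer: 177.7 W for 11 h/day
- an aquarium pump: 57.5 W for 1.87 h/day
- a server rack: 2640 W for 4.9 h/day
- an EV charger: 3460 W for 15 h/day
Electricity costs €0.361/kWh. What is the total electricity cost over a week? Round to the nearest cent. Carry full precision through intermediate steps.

€169.05

desktop computer: 177.7 W × 11 h × 7 d = 13,683 Wh = 13.68 kWh
aquarium pump: 57.5 W × 1.87 h × 7 d = 753 Wh = 0.7527 kWh
server rack: 2640 W × 4.9 h × 7 d = 90,552 Wh = 90.55 kWh
EV charger: 3460 W × 15 h × 7 d = 363,300 Wh = 363.3 kWh
Total energy = 13.68 + 0.7527 + 90.55 + 363.3 = 468.3 kWh
Cost = 468.3 kWh × €0.361 = €169.05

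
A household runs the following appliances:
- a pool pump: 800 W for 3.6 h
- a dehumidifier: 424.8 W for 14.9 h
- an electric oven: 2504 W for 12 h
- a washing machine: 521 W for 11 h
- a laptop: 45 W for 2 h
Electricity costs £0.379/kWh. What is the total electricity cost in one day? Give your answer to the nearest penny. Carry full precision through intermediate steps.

£17.08

pool pump: 800 W × 3.6 h = 2,880 Wh = 2.88 kWh
dehumidifier: 424.8 W × 14.9 h = 6,330 Wh = 6.33 kWh
electric oven: 2504 W × 12 h = 30,048 Wh = 30.05 kWh
washing machine: 521 W × 11 h = 5,731 Wh = 5.731 kWh
laptop: 45 W × 2 h = 90 Wh = 0.09 kWh
Total energy = 2.88 + 6.33 + 30.05 + 5.731 + 0.09 = 45.08 kWh
Cost = 45.08 kWh × £0.379 = £17.08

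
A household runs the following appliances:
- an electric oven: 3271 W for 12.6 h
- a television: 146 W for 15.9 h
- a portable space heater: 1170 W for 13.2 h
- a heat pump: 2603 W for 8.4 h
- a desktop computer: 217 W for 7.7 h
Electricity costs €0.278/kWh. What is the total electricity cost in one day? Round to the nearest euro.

€23

electric oven: 3271 W × 12.6 h = 41,215 Wh = 41.21 kWh
television: 146 W × 15.9 h = 2,321 Wh = 2.321 kWh
portable space heater: 1170 W × 13.2 h = 15,444 Wh = 15.44 kWh
heat pump: 2603 W × 8.4 h = 21,865 Wh = 21.87 kWh
desktop computer: 217 W × 7.7 h = 1,671 Wh = 1.671 kWh
Total energy = 41.21 + 2.321 + 15.44 + 21.87 + 1.671 = 82.52 kWh
Cost = 82.52 kWh × €0.278 = €22.94 ≈ €23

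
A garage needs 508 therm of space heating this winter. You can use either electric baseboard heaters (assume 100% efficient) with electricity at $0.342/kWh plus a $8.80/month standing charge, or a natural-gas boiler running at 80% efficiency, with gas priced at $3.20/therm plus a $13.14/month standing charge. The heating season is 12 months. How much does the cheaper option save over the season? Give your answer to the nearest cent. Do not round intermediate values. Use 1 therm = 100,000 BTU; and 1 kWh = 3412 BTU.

$3007.83

Heat load = 508 therm × 100,000 = 50,800,000 BTU
Gas: input = 50,800,000 / 0.800 = 63,500,000 BTU = 635 therm → 635 × $3.20 = $2,032.00; + 12 × $13.14 standing = $2,189.68
Electric: 50,800,000 BTU / 3412 = 14,890 kWh → × $0.342 = $5,091.91; + 12 × $8.80 standing = $5,197.51
Difference = |$2,189.68 − $5,197.51| = $3,007.83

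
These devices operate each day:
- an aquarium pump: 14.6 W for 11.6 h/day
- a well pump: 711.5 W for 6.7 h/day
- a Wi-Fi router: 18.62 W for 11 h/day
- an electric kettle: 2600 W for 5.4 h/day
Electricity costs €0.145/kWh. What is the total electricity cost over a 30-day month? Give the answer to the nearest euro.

€83

aquarium pump: 14.6 W × 11.6 h × 30 d = 5,081 Wh = 5.081 kWh
well pump: 711.5 W × 6.7 h × 30 d = 143,012 Wh = 143 kWh
Wi-Fi router: 18.62 W × 11 h × 30 d = 6,145 Wh = 6.145 kWh
electric kettle: 2600 W × 5.4 h × 30 d = 421,200 Wh = 421.2 kWh
Total energy = 5.081 + 143 + 6.145 + 421.2 = 575.4 kWh
Cost = 575.4 kWh × €0.145 = €83.44 ≈ €83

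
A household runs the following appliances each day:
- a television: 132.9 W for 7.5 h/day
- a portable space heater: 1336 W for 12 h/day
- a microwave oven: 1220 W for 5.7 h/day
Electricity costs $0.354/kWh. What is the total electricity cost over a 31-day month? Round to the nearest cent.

television: 132.9 W × 7.5 h × 31 d = 30,899 Wh = 30.9 kWh
portable space heater: 1336 W × 12 h × 31 d = 496,992 Wh = 497 kWh
microwave oven: 1220 W × 5.7 h × 31 d = 215,574 Wh = 215.6 kWh
Total energy = 30.9 + 497 + 215.6 = 743.5 kWh
Cost = 743.5 kWh × $0.354 = $263.19

$263.19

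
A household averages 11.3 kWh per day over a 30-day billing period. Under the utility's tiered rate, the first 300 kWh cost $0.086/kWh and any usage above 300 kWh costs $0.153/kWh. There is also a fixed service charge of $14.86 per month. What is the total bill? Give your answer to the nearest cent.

Usage = 11.3 kWh/day × 30 days = 339 kWh
First 300 kWh × $0.086 = $25.80
Remaining 39 kWh × $0.153 = $5.97
Energy charge = $31.77; + service $14.86 = $46.63

$46.63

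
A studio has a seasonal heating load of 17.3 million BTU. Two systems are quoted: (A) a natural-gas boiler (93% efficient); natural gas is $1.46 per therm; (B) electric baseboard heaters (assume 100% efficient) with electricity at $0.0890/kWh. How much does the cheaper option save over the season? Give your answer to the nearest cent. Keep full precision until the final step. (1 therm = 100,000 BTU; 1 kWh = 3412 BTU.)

$179.67

Heat load = 17.3 × 10⁶ BTU = 17,300,000 BTU
Gas: input = 17,300,000 / 0.93 = 18,602,151 BTU = 186 therm → 186 × $1.46 = $271.59
Electric: 17,300,000 BTU / 3412 = 5,070 kWh → × $0.0890 = $451.26
Difference = |$271.59 − $451.26| = $179.67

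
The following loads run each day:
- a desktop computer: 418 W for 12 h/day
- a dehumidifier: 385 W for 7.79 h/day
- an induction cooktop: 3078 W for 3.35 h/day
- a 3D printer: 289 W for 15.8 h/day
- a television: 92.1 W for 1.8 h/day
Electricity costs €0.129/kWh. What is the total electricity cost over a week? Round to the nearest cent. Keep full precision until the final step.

€20.82

desktop computer: 418 W × 12 h × 7 d = 35,112 Wh = 35.11 kWh
dehumidifier: 385 W × 7.79 h × 7 d = 20,994 Wh = 20.99 kWh
induction cooktop: 3078 W × 3.35 h × 7 d = 72,179 Wh = 72.18 kWh
3D printer: 289 W × 15.8 h × 7 d = 31,963 Wh = 31.96 kWh
television: 92.1 W × 1.8 h × 7 d = 1,160 Wh = 1.16 kWh
Total energy = 35.11 + 20.99 + 72.18 + 31.96 + 1.16 = 161.4 kWh
Cost = 161.4 kWh × €0.129 = €20.82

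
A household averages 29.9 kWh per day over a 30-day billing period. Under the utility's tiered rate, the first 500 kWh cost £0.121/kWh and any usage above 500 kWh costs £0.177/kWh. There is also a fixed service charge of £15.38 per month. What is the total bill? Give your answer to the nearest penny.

Usage = 29.9 kWh/day × 30 days = 897 kWh
First 500 kWh × £0.121 = £60.50
Remaining 397 kWh × £0.177 = £70.27
Energy charge = £130.77; + service £15.38 = £146.15

£146.15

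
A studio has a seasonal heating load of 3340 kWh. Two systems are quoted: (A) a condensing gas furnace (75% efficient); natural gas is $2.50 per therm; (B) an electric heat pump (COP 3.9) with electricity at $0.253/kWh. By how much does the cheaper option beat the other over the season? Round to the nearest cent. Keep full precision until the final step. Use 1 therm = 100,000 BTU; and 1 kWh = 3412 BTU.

Heat load = 3340 kWh × 3412 = 11,396,080 BTU
Gas: input = 11,396,080 / 0.75 = 15,194,773 BTU = 151.9 therm → 151.9 × $2.50 = $379.87
Heat pump: 11,396,080 BTU / 3412 = 3,340 kWh heat; / 3.9 = 856.4 kWh in → × $0.253 = $216.67
Difference = |$379.87 − $216.67| = $163.20

$163.20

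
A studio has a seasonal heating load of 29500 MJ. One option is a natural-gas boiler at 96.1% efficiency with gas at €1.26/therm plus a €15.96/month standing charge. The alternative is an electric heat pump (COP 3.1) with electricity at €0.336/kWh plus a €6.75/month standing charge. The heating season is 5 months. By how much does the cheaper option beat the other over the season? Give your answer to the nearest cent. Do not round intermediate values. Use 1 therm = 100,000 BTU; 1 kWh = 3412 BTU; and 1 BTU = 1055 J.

Heat load = 29500 MJ = 29,500,000,000 J / 1055 = 27,962,085 BTU
Gas: input = 27,962,085 / 0.961 = 29,096,863 BTU = 291 therm → 291 × €1.26 = €366.62; + 5 × €15.96 standing = €446.42
Heat pump: 27,962,085 BTU / 3412 = 8,195 kWh heat; / 3.1 = 2,644 kWh in → × €0.336 = €888.26; + 5 × €6.75 standing = €922.01
Difference = |€446.42 − €922.01| = €475.59

€475.59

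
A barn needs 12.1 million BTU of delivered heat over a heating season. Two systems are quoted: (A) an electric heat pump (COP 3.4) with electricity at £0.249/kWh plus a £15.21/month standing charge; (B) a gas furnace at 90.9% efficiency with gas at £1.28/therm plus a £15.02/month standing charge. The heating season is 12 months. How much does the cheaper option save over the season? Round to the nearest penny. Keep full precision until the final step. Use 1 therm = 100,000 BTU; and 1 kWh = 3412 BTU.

£91.61

Heat load = 12.1 × 10⁶ BTU = 12,100,000 BTU
Gas: input = 12,100,000 / 0.909 = 13,311,331 BTU = 133.1 therm → 133.1 × £1.28 = £170.39; + 12 × £15.02 standing = £350.63
Heat pump: 12,100,000 BTU / 3412 = 3,546 kWh heat; / 3.4 = 1,043 kWh in → × £0.249 = £259.71; + 12 × £15.21 standing = £442.23
Difference = |£350.63 − £442.23| = £91.61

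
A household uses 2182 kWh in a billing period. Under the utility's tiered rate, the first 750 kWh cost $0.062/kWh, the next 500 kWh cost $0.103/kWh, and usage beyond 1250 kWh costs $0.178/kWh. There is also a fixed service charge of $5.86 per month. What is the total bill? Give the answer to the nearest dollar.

$270

First 750 kWh × $0.062 = $46.50
Next 500 kWh × $0.103 = $51.50
Remaining 932 kWh × $0.178 = $165.90
Energy charge = $263.90; + service $5.86 = $269.76 ≈ $270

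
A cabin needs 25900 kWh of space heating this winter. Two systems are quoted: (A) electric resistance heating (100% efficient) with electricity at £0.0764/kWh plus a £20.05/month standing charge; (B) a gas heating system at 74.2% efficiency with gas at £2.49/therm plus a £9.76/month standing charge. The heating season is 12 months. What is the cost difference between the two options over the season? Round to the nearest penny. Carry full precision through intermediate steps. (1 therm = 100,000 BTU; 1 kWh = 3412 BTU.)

£863.30

Heat load = 25900 kWh × 3412 = 88,370,800 BTU
Gas: input = 88,370,800 / 0.742 = 119,098,113 BTU = 1,191 therm → 1,191 × £2.49 = £2,965.54; + 12 × £9.76 standing = £3,082.66
Electric: 88,370,800 BTU / 3412 = 25,900 kWh → × £0.0764 = £1,978.76; + 12 × £20.05 standing = £2,219.36
Difference = |£3,082.66 − £2,219.36| = £863.30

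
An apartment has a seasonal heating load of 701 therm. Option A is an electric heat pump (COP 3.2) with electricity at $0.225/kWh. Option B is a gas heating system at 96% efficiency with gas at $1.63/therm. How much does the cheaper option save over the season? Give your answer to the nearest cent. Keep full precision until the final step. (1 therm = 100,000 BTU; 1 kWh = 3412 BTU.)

$254.34

Heat load = 701 therm × 100,000 = 70,100,000 BTU
Gas: input = 70,100,000 / 0.96 = 73,020,833 BTU = 730.2 therm → 730.2 × $1.63 = $1,190.24
Heat pump: 70,100,000 BTU / 3412 = 20,550 kWh heat; / 3.2 = 6,420 kWh in → × $0.225 = $1,444.58
Difference = |$1,190.24 − $1,444.58| = $254.34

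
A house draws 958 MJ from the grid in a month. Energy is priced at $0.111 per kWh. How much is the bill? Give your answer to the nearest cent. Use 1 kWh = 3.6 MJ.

958 MJ × (0.27778 kWh/MJ) = 266.1 kWh
Cost = 266.1 kWh × $0.111/kWh = $29.54

$29.54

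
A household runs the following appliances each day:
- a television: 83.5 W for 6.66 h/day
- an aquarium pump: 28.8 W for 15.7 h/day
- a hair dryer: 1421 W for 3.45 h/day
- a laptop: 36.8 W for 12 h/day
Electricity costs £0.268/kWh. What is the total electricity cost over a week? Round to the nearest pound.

television: 83.5 W × 6.66 h × 7 d = 3,893 Wh = 3.893 kWh
aquarium pump: 28.8 W × 15.7 h × 7 d = 3,165 Wh = 3.165 kWh
hair dryer: 1421 W × 3.45 h × 7 d = 34,317 Wh = 34.32 kWh
laptop: 36.8 W × 12 h × 7 d = 3,091 Wh = 3.091 kWh
Total energy = 3.893 + 3.165 + 34.32 + 3.091 = 44.47 kWh
Cost = 44.47 kWh × £0.268 = £11.92 ≈ £12

£12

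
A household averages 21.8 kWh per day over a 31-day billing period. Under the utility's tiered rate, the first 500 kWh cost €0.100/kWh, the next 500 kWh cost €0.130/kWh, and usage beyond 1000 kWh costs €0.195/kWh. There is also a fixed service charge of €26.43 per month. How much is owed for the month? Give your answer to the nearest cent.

Usage = 21.8 kWh/day × 31 days = 675.8 kWh
First 500 kWh × €0.100 = €50.00
Next 175.8 kWh × €0.130 = €22.85
Remaining tier: 0 kWh (not reached)
Energy charge = €72.85; + service €26.43 = €99.28

€99.28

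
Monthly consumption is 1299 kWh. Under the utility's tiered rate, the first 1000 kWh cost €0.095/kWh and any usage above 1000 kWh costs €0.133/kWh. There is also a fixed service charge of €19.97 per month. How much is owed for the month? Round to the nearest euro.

First 1000 kWh × €0.095 = €95.00
Remaining 299 kWh × €0.133 = €39.77
Energy charge = €134.77; + service €19.97 = €154.74 ≈ €155

€155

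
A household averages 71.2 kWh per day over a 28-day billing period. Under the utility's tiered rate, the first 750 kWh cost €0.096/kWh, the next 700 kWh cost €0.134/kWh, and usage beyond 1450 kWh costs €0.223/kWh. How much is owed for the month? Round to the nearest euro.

€287

Usage = 71.2 kWh/day × 28 days = 1993.6 kWh
First 750 kWh × €0.096 = €72.00
Next 700 kWh × €0.134 = €93.80
Remaining 543.6 kWh × €0.223 = €121.22
Total = €287.02 ≈ €287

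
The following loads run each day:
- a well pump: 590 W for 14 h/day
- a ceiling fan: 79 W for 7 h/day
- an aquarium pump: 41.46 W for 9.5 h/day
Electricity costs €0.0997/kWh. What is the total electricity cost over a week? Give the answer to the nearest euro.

€6

well pump: 590 W × 14 h × 7 d = 57,820 Wh = 57.82 kWh
ceiling fan: 79 W × 7 h × 7 d = 3,871 Wh = 3.871 kWh
aquarium pump: 41.46 W × 9.5 h × 7 d = 2,757 Wh = 2.757 kWh
Total energy = 57.82 + 3.871 + 2.757 = 64.45 kWh
Cost = 64.45 kWh × €0.0997 = €6.43 ≈ €6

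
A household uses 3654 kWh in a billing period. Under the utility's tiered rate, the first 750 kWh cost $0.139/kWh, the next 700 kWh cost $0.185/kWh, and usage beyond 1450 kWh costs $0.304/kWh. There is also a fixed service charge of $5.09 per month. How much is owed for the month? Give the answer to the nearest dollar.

First 750 kWh × $0.139 = $104.25
Next 700 kWh × $0.185 = $129.50
Remaining 2204 kWh × $0.304 = $670.02
Energy charge = $903.77; + service $5.09 = $908.86 ≈ $909

$909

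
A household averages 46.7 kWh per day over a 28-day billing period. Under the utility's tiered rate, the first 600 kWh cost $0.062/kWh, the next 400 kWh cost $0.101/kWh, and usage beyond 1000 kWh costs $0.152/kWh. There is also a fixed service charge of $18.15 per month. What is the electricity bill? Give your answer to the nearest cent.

$142.51

Usage = 46.7 kWh/day × 28 days = 1307.6 kWh
First 600 kWh × $0.062 = $37.20
Next 400 kWh × $0.101 = $40.40
Remaining 307.6 kWh × $0.152 = $46.76
Energy charge = $124.36; + service $18.15 = $142.51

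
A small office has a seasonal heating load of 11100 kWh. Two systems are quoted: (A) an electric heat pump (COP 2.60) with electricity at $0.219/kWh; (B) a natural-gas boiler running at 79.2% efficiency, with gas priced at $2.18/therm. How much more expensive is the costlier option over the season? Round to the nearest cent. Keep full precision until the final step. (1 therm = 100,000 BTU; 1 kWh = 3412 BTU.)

Heat load = 11100 kWh × 3412 = 37,873,200 BTU
Gas: input = 37,873,200 / 0.792 = 47,819,697 BTU = 478.2 therm → 478.2 × $2.18 = $1,042.47
Heat pump: 37,873,200 BTU / 3412 = 11,100 kWh heat; / 2.60 = 4,269 kWh in → × $0.219 = $934.96
Difference = |$1,042.47 − $934.96| = $107.51

$107.51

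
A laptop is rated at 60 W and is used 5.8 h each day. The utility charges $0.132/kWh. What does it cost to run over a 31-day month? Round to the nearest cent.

Energy = 60 W × 5.8 h/day × 31 days = 10,788 Wh = 10.79 kWh
Cost = 10.79 kWh × $0.132/kWh = $1.42

$1.42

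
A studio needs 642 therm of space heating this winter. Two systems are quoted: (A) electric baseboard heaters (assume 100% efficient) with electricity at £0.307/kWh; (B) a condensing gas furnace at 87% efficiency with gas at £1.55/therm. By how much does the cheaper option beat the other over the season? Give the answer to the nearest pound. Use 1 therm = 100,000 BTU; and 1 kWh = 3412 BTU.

Heat load = 642 therm × 100,000 = 64,200,000 BTU
Gas: input = 64,200,000 / 0.87 = 73,793,103 BTU = 737.9 therm → 737.9 × £1.55 = £1,143.79
Electric: 64,200,000 BTU / 3412 = 18,820 kWh → × £0.307 = £5,776.49
Difference = |£1,143.79 − £5,776.49| = £4,632.70 ≈ £4633

£4633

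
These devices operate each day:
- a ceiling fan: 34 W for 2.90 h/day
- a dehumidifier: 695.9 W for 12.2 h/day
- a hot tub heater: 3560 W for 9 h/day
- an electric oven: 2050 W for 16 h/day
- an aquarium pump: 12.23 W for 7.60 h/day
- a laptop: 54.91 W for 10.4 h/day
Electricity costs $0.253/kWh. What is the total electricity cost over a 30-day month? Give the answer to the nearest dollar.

$562

ceiling fan: 34 W × 2.90 h × 30 d = 2,958 Wh = 2.958 kWh
dehumidifier: 695.9 W × 12.2 h × 30 d = 254,699 Wh = 254.7 kWh
hot tub heater: 3560 W × 9 h × 30 d = 961,200 Wh = 961.2 kWh
electric oven: 2050 W × 16 h × 30 d = 984,000 Wh = 984 kWh
aquarium pump: 12.23 W × 7.60 h × 30 d = 2,788 Wh = 2.788 kWh
laptop: 54.91 W × 10.4 h × 30 d = 17,132 Wh = 17.13 kWh
Total energy = 2.958 + 254.7 + 961.2 + 984 + 2.788 + 17.13 = 2,223 kWh
Cost = 2,223 kWh × $0.253 = $562.36 ≈ $562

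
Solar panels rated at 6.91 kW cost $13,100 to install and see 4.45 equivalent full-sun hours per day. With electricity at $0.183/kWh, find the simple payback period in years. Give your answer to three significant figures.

6.38 years

Daily generation = 6.91 kW × 4.45 h = 30.75 kWh
Annual generation = 30.75 × 365 = 11224 kWh
Annual savings = 11224 × $0.183 = $2,053.91
Payback = $13,100 / $2,053.91 = 6.38 years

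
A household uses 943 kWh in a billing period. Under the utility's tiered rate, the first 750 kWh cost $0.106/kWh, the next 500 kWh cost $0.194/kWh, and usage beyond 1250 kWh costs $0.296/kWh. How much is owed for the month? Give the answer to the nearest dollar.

First 750 kWh × $0.106 = $79.50
Next 193 kWh × $0.194 = $37.44
Remaining tier: 0 kWh (not reached)
Total = $116.94 ≈ $117

$117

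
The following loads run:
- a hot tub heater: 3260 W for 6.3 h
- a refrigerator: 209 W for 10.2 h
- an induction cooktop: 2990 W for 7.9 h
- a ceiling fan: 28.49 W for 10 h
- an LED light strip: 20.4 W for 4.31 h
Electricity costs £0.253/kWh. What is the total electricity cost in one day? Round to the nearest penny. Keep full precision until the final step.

£11.81

hot tub heater: 3260 W × 6.3 h = 20,538 Wh = 20.54 kWh
refrigerator: 209 W × 10.2 h = 2,132 Wh = 2.132 kWh
induction cooktop: 2990 W × 7.9 h = 23,621 Wh = 23.62 kWh
ceiling fan: 28.49 W × 10 h = 285 Wh = 0.2849 kWh
LED light strip: 20.4 W × 4.31 h = 88 Wh = 0.08792 kWh
Total energy = 20.54 + 2.132 + 23.62 + 0.2849 + 0.08792 = 46.66 kWh
Cost = 46.66 kWh × £0.253 = £11.81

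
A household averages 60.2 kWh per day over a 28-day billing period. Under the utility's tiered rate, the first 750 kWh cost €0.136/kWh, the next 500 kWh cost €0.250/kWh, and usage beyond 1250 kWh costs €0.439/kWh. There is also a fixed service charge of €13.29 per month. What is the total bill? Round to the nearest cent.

€431.52

Usage = 60.2 kWh/day × 28 days = 1685.6 kWh
First 750 kWh × €0.136 = €102.00
Next 500 kWh × €0.250 = €125.00
Remaining 435.6 kWh × €0.439 = €191.23
Energy charge = €418.23; + service €13.29 = €431.52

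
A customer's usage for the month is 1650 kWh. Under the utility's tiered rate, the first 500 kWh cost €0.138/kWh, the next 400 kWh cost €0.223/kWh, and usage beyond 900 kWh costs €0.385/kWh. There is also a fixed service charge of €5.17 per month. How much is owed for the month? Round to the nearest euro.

€452

First 500 kWh × €0.138 = €69.00
Next 400 kWh × €0.223 = €89.20
Remaining 750 kWh × €0.385 = €288.75
Energy charge = €446.95; + service €5.17 = €452.12 ≈ €452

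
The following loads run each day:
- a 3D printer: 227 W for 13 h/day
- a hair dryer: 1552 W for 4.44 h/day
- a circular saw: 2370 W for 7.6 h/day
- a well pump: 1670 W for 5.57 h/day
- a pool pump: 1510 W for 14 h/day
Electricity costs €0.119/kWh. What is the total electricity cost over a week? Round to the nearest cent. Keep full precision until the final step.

3D printer: 227 W × 13 h × 7 d = 20,657 Wh = 20.66 kWh
hair dryer: 1552 W × 4.44 h × 7 d = 48,236 Wh = 48.24 kWh
circular saw: 2370 W × 7.6 h × 7 d = 126,084 Wh = 126.1 kWh
well pump: 1670 W × 5.57 h × 7 d = 65,113 Wh = 65.11 kWh
pool pump: 1510 W × 14 h × 7 d = 147,980 Wh = 148 kWh
Total energy = 20.66 + 48.24 + 126.1 + 65.11 + 148 = 408.1 kWh
Cost = 408.1 kWh × €0.119 = €48.56

€48.56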